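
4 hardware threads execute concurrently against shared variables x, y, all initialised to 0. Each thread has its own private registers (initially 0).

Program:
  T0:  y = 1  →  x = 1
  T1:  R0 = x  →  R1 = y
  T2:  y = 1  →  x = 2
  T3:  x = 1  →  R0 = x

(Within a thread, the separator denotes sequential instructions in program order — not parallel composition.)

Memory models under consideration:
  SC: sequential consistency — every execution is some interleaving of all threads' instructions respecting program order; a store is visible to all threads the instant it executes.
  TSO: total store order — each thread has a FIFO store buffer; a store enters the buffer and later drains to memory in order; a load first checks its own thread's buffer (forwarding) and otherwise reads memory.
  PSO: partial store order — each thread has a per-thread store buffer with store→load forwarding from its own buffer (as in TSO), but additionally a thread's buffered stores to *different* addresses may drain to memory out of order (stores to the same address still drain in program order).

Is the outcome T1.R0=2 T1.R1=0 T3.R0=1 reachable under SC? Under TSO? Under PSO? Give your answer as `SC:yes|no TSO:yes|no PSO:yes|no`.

outcome vector order: (T1.R0,T1.R1,T3.R0)
under SC → 0/0/1; 0/0/2; 0/1/1; 0/1/2; 1/0/1; 1/0/2; 1/1/1; 1/1/2; 2/1/1; 2/1/2
under TSO → 0/0/1; 0/0/2; 0/1/1; 0/1/2; 1/0/1; 1/0/2; 1/1/1; 1/1/2; 2/1/1; 2/1/2
under PSO → 0/0/1; 0/0/2; 0/1/1; 0/1/2; 1/0/1; 1/0/2; 1/1/1; 1/1/2; 2/0/1; 2/0/2; 2/1/1; 2/1/2
target 2/0/1 ∈ {PSO}

SC:no TSO:no PSO:yes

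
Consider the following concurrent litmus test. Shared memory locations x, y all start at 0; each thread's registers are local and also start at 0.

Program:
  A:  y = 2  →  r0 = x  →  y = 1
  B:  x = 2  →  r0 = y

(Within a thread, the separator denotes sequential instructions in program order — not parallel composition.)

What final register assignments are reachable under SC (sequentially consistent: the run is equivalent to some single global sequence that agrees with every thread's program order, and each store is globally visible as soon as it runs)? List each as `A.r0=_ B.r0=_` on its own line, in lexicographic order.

outcome vector order: (A.r0,B.r0)
|SC outcomes| = 5

A.r0=0 B.r0=1
A.r0=0 B.r0=2
A.r0=2 B.r0=0
A.r0=2 B.r0=1
A.r0=2 B.r0=2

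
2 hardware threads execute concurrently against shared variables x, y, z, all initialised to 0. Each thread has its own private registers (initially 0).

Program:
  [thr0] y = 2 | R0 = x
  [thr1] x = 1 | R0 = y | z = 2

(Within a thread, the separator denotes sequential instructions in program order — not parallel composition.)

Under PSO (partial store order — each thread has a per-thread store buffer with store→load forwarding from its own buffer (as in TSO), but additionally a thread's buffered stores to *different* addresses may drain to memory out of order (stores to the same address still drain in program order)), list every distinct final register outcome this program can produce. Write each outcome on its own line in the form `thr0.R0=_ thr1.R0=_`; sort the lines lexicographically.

outcome vector order: (thr0.R0,thr1.R0)
|PSO outcomes| = 4

thr0.R0=0 thr1.R0=0
thr0.R0=0 thr1.R0=2
thr0.R0=1 thr1.R0=0
thr0.R0=1 thr1.R0=2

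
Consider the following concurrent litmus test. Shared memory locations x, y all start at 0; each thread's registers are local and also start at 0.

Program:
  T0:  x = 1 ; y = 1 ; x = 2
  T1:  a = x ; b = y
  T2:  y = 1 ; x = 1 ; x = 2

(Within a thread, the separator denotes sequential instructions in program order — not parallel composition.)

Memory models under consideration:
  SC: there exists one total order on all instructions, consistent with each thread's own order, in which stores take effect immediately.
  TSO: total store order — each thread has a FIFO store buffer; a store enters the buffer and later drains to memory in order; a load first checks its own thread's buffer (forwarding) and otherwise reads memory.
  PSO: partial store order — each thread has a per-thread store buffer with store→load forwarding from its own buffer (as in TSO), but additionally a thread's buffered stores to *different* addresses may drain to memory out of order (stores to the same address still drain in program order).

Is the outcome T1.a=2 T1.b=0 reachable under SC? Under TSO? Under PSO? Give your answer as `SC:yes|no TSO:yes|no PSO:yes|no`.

SC:no TSO:no PSO:yes

outcome vector order: (T1.a,T1.b)
SC: 5 outcomes — {(0,0); (0,1); (1,0); (1,1); (2,1)}
TSO: 5 outcomes — {(0,0); (0,1); (1,0); (1,1); (2,1)}
PSO: 6 outcomes — {(0,0); (0,1); (1,0); (1,1); (2,0); (2,1)}
target (2,0) ∈ {PSO}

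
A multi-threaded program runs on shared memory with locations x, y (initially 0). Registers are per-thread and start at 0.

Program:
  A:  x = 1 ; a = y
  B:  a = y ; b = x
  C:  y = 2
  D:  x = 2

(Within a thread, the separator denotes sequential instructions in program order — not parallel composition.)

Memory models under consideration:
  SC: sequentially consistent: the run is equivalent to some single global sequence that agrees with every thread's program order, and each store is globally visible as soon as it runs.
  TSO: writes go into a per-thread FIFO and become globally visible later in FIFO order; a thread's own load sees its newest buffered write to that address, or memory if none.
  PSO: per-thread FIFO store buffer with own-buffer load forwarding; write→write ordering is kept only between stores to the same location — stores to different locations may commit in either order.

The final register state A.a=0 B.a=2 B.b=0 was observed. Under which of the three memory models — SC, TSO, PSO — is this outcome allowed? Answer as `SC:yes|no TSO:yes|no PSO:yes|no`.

outcome vector order: (A.a,B.a,B.b)
SC: 11 outcomes — {000, 001, 002, 021, 022, 200, 201, 202, 220, 221, 222}
TSO: 12 outcomes — {000, 001, 002, 020, 021, 022, 200, 201, 202, 220, 221, 222}
PSO: 12 outcomes — {000, 001, 002, 020, 021, 022, 200, 201, 202, 220, 221, 222}
target 020 ∈ {TSO,PSO}

SC:no TSO:yes PSO:yes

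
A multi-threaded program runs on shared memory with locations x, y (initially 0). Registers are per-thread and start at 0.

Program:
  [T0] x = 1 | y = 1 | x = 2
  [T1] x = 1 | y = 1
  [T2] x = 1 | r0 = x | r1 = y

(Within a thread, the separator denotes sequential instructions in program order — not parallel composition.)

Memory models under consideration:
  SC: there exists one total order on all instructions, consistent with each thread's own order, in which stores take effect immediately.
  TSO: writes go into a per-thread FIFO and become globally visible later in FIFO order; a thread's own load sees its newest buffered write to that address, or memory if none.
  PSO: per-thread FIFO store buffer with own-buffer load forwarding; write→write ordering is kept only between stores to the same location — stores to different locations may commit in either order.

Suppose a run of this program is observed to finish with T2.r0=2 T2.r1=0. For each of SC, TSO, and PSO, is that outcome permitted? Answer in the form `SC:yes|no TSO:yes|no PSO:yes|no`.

SC:no TSO:no PSO:yes

outcome vector order: (T2.r0,T2.r1)
[SC] allowed = {1/0, 1/1, 2/1}
[TSO] allowed = {1/0, 1/1, 2/1}
[PSO] allowed = {1/0, 1/1, 2/0, 2/1}
target 2/0 ∈ {PSO}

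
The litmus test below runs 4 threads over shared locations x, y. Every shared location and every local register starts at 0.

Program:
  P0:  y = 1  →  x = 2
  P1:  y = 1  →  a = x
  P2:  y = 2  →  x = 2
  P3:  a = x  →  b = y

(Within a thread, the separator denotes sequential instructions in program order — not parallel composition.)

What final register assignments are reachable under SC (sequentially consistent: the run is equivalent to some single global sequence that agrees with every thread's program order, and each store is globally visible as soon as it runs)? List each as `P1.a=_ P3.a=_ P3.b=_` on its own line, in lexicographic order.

outcome vector order: (P1.a,P3.a,P3.b)
|SC outcomes| = 10

P1.a=0 P3.a=0 P3.b=0
P1.a=0 P3.a=0 P3.b=1
P1.a=0 P3.a=0 P3.b=2
P1.a=0 P3.a=2 P3.b=1
P1.a=0 P3.a=2 P3.b=2
P1.a=2 P3.a=0 P3.b=0
P1.a=2 P3.a=0 P3.b=1
P1.a=2 P3.a=0 P3.b=2
P1.a=2 P3.a=2 P3.b=1
P1.a=2 P3.a=2 P3.b=2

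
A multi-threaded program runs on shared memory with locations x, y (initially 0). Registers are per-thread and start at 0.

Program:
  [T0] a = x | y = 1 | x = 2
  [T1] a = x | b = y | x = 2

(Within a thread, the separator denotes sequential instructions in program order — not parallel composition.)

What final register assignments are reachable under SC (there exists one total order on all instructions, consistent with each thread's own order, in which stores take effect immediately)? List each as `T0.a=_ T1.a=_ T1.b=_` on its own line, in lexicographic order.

T0.a=0 T1.a=0 T1.b=0
T0.a=0 T1.a=0 T1.b=1
T0.a=0 T1.a=2 T1.b=1
T0.a=2 T1.a=0 T1.b=0

outcome vector order: (T0.a,T1.a,T1.b)
|SC outcomes| = 4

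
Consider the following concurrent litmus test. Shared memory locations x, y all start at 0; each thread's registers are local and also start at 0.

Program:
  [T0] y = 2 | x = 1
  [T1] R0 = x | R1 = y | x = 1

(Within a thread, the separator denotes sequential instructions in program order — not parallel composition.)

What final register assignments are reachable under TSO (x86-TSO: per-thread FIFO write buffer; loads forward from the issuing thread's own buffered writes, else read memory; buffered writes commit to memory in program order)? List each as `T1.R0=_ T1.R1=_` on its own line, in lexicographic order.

T1.R0=0 T1.R1=0
T1.R0=0 T1.R1=2
T1.R0=1 T1.R1=2

outcome vector order: (T1.R0,T1.R1)
|TSO outcomes| = 3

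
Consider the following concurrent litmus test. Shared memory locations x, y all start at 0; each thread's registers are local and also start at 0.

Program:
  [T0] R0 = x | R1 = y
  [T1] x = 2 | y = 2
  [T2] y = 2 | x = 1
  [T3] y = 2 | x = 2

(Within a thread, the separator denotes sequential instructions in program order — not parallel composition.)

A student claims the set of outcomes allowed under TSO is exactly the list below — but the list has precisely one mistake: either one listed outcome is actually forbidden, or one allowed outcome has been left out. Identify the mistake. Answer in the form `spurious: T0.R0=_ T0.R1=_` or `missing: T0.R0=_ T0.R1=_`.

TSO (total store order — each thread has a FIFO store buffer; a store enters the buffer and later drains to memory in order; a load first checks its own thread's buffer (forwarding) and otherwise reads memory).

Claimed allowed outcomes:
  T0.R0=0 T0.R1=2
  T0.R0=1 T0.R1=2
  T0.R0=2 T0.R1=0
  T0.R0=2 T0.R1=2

outcome vector order: (T0.R0,T0.R1)
[TSO] allowed = {0/0 0/2 1/2 2/0 2/2}
TSO∖claimed = {0/0}

missing: T0.R0=0 T0.R1=0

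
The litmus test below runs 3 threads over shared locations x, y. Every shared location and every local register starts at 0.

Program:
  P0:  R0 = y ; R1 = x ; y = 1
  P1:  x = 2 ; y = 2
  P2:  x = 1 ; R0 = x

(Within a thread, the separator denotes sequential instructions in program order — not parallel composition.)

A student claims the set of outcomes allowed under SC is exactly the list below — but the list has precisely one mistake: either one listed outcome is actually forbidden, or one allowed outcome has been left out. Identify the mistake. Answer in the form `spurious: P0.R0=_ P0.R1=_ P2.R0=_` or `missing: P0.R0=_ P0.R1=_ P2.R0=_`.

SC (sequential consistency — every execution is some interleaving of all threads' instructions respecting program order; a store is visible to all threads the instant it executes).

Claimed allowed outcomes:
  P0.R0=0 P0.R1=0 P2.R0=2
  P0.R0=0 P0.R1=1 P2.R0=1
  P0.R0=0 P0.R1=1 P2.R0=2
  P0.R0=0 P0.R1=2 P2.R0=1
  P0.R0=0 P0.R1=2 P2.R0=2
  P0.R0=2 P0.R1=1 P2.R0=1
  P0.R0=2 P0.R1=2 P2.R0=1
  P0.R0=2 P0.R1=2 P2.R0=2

outcome vector order: (P0.R0,P0.R1,P2.R0)
[SC] allowed = {(0,0,1); (0,0,2); (0,1,1); (0,1,2); (0,2,1); (0,2,2); (2,1,1); (2,2,1); (2,2,2)}
SC∖claimed = {(0,0,1)}

missing: P0.R0=0 P0.R1=0 P2.R0=1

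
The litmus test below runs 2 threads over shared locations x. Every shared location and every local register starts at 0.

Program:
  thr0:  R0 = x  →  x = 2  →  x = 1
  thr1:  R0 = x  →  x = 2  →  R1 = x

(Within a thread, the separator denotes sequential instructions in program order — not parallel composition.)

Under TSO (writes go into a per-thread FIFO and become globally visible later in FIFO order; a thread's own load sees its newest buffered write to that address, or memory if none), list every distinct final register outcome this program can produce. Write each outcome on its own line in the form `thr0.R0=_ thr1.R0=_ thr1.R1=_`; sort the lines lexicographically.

outcome vector order: (thr0.R0,thr1.R0,thr1.R1)
|TSO outcomes| = 7

thr0.R0=0 thr1.R0=0 thr1.R1=1
thr0.R0=0 thr1.R0=0 thr1.R1=2
thr0.R0=0 thr1.R0=1 thr1.R1=2
thr0.R0=0 thr1.R0=2 thr1.R1=1
thr0.R0=0 thr1.R0=2 thr1.R1=2
thr0.R0=2 thr1.R0=0 thr1.R1=1
thr0.R0=2 thr1.R0=0 thr1.R1=2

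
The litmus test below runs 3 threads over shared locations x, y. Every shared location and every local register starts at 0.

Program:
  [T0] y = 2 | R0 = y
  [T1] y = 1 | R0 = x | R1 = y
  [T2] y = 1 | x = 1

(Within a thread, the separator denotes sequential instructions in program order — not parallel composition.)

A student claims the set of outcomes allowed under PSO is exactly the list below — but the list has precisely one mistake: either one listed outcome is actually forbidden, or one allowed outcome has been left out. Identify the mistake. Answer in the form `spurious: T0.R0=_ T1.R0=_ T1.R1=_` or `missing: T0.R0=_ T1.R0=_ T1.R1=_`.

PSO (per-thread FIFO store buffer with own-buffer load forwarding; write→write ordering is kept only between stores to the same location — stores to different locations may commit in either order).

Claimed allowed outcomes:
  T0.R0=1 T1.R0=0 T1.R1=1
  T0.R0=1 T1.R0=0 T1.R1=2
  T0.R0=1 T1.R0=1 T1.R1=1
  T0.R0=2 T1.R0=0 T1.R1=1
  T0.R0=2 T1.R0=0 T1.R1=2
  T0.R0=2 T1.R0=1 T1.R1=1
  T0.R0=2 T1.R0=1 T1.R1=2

outcome vector order: (T0.R0,T1.R0,T1.R1)
[PSO] allowed = {1/0/1; 1/0/2; 1/1/1; 1/1/2; 2/0/1; 2/0/2; 2/1/1; 2/1/2}
PSO∖claimed = {1/1/2}

missing: T0.R0=1 T1.R0=1 T1.R1=2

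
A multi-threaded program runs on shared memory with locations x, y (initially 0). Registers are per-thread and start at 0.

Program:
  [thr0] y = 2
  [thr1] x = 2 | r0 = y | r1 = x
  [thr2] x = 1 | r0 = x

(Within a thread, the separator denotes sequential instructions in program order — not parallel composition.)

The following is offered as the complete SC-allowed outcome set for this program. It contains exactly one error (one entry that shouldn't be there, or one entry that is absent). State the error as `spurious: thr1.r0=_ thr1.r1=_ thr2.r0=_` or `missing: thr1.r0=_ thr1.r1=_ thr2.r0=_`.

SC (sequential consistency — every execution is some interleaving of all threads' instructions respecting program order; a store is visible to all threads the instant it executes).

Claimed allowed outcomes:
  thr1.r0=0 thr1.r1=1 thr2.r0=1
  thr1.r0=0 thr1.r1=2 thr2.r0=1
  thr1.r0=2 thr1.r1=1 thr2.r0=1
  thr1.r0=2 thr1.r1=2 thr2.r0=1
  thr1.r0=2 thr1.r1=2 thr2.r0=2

outcome vector order: (thr1.r0,thr1.r1,thr2.r0)
under SC → 011, 021, 022, 211, 221, 222
SC∖claimed = {022}

missing: thr1.r0=0 thr1.r1=2 thr2.r0=2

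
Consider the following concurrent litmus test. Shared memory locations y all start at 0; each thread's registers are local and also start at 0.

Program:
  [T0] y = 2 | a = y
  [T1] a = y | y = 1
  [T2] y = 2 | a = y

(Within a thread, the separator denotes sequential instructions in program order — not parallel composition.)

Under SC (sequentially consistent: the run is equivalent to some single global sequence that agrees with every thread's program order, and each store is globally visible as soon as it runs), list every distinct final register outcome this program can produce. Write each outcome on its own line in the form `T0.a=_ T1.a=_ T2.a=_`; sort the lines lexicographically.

T0.a=1 T1.a=0 T2.a=1
T0.a=1 T1.a=0 T2.a=2
T0.a=1 T1.a=2 T2.a=1
T0.a=1 T1.a=2 T2.a=2
T0.a=2 T1.a=0 T2.a=1
T0.a=2 T1.a=0 T2.a=2
T0.a=2 T1.a=2 T2.a=1
T0.a=2 T1.a=2 T2.a=2

outcome vector order: (T0.a,T1.a,T2.a)
|SC outcomes| = 8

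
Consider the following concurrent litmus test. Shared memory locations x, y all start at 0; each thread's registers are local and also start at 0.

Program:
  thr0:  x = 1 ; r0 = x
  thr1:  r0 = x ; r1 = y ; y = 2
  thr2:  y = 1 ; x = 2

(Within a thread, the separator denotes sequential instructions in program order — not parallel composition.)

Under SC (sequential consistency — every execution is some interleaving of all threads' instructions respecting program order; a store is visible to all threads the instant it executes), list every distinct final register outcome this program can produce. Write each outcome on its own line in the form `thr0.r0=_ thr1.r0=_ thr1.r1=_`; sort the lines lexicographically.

outcome vector order: (thr0.r0,thr1.r0,thr1.r1)
|SC outcomes| = 10

thr0.r0=1 thr1.r0=0 thr1.r1=0
thr0.r0=1 thr1.r0=0 thr1.r1=1
thr0.r0=1 thr1.r0=1 thr1.r1=0
thr0.r0=1 thr1.r0=1 thr1.r1=1
thr0.r0=1 thr1.r0=2 thr1.r1=1
thr0.r0=2 thr1.r0=0 thr1.r1=0
thr0.r0=2 thr1.r0=0 thr1.r1=1
thr0.r0=2 thr1.r0=1 thr1.r1=0
thr0.r0=2 thr1.r0=1 thr1.r1=1
thr0.r0=2 thr1.r0=2 thr1.r1=1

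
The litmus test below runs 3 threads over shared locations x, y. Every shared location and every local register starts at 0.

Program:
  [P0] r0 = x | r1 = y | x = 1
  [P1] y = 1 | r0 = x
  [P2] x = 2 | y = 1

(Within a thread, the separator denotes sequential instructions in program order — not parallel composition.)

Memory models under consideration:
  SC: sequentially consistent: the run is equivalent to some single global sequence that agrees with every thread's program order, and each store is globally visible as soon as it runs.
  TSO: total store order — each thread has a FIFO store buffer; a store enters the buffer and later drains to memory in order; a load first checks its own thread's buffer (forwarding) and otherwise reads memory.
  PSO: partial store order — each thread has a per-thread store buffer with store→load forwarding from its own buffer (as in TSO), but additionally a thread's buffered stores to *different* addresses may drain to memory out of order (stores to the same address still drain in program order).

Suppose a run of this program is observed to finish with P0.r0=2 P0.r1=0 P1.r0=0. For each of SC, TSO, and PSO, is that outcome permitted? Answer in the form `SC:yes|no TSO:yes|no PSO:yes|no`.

SC:no TSO:yes PSO:yes

outcome vector order: (P0.r0,P0.r1,P1.r0)
under SC → (0,0,0) (0,0,1) (0,0,2) (0,1,0) (0,1,1) (0,1,2) (2,0,1) (2,0,2) (2,1,0) (2,1,1) (2,1,2)
under TSO → (0,0,0) (0,0,1) (0,0,2) (0,1,0) (0,1,1) (0,1,2) (2,0,0) (2,0,1) (2,0,2) (2,1,0) (2,1,1) (2,1,2)
under PSO → (0,0,0) (0,0,1) (0,0,2) (0,1,0) (0,1,1) (0,1,2) (2,0,0) (2,0,1) (2,0,2) (2,1,0) (2,1,1) (2,1,2)
target (2,0,0) ∈ {TSO,PSO}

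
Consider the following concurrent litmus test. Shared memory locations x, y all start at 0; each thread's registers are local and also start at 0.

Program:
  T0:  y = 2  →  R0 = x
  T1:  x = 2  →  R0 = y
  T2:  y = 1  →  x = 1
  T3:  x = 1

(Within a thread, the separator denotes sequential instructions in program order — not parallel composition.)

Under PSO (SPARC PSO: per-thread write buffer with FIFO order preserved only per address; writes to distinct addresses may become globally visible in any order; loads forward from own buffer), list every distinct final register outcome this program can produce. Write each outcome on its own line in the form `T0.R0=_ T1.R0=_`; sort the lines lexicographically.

outcome vector order: (T0.R0,T1.R0)
|PSO outcomes| = 9

T0.R0=0 T1.R0=0
T0.R0=0 T1.R0=1
T0.R0=0 T1.R0=2
T0.R0=1 T1.R0=0
T0.R0=1 T1.R0=1
T0.R0=1 T1.R0=2
T0.R0=2 T1.R0=0
T0.R0=2 T1.R0=1
T0.R0=2 T1.R0=2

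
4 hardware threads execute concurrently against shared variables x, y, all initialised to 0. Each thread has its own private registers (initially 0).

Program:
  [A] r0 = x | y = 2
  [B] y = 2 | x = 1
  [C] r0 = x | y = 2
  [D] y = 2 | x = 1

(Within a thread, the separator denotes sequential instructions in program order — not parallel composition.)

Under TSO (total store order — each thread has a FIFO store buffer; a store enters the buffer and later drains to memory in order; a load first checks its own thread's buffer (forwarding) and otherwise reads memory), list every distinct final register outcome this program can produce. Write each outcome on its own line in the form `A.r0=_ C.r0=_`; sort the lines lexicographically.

outcome vector order: (A.r0,C.r0)
|TSO outcomes| = 4

A.r0=0 C.r0=0
A.r0=0 C.r0=1
A.r0=1 C.r0=0
A.r0=1 C.r0=1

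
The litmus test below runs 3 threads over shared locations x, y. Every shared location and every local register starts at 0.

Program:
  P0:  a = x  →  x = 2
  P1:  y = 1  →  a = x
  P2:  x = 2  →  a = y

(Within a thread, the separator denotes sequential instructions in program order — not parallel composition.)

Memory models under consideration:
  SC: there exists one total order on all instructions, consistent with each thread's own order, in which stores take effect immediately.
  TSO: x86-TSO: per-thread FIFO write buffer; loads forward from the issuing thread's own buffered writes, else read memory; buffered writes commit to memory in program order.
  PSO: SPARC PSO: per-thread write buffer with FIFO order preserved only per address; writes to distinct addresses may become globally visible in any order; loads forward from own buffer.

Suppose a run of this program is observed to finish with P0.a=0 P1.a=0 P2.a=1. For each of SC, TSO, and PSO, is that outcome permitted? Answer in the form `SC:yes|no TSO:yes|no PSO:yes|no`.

SC:yes TSO:yes PSO:yes

outcome vector order: (P0.a,P1.a,P2.a)
SC (6): <0 0 1> <0 2 0> <0 2 1> <2 0 1> <2 2 0> <2 2 1>
TSO (8): <0 0 0> <0 0 1> <0 2 0> <0 2 1> <2 0 0> <2 0 1> <2 2 0> <2 2 1>
PSO (8): <0 0 0> <0 0 1> <0 2 0> <0 2 1> <2 0 0> <2 0 1> <2 2 0> <2 2 1>
target <0 0 1> ∈ {SC,TSO,PSO}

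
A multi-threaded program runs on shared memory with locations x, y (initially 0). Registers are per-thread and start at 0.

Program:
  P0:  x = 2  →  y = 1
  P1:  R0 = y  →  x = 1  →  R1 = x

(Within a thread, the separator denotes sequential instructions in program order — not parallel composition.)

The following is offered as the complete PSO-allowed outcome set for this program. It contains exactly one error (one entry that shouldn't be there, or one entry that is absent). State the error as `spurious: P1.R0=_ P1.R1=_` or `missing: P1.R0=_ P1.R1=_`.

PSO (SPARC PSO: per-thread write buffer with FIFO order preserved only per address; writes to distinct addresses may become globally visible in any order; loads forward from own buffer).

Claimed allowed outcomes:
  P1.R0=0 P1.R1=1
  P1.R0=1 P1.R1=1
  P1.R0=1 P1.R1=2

outcome vector order: (P1.R0,P1.R1)
PSO: 4 outcomes — {<0 1>; <0 2>; <1 1>; <1 2>}
PSO∖claimed = {<0 2>}

missing: P1.R0=0 P1.R1=2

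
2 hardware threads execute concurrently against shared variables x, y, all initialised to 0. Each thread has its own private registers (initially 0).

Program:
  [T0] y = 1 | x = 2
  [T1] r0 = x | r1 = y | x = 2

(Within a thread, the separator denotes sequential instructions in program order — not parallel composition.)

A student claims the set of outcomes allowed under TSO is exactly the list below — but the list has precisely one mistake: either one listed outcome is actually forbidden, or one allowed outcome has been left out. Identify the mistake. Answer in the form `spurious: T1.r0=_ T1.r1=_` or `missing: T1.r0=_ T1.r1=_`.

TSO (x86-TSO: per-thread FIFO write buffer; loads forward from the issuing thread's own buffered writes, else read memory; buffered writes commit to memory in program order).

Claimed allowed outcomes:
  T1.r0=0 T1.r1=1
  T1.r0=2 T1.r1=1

missing: T1.r0=0 T1.r1=0

outcome vector order: (T1.r0,T1.r1)
TSO: 3 outcomes — {(0,0); (0,1); (2,1)}
TSO∖claimed = {(0,0)}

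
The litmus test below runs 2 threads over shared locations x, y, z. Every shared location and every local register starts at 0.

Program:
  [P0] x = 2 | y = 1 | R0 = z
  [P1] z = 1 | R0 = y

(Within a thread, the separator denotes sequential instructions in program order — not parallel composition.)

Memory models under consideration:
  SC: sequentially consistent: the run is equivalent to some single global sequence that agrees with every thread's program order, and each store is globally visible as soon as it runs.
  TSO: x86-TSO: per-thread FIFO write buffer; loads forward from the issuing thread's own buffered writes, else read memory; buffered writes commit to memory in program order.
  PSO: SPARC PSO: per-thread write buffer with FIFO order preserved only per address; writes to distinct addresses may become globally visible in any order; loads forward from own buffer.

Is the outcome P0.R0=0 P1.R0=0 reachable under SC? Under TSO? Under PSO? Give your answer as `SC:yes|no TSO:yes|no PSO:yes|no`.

outcome vector order: (P0.R0,P1.R0)
[SC] allowed = {01, 10, 11}
[TSO] allowed = {00, 01, 10, 11}
[PSO] allowed = {00, 01, 10, 11}
target 00 ∈ {TSO,PSO}

SC:no TSO:yes PSO:yes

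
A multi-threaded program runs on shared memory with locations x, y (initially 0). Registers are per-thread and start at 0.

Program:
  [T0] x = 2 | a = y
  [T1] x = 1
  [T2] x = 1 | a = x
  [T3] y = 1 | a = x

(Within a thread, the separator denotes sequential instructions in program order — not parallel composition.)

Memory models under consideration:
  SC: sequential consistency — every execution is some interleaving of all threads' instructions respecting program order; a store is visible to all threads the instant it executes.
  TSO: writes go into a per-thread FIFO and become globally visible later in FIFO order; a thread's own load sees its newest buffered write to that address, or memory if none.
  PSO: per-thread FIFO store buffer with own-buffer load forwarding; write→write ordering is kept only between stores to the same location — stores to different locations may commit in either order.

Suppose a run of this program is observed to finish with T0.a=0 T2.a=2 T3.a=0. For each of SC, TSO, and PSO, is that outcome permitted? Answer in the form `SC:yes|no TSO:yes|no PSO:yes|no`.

SC:no TSO:yes PSO:yes

outcome vector order: (T0.a,T2.a,T3.a)
SC: 10 outcomes — {011; 012; 021; 022; 110; 111; 112; 120; 121; 122}
TSO: 12 outcomes — {010; 011; 012; 020; 021; 022; 110; 111; 112; 120; 121; 122}
PSO: 12 outcomes — {010; 011; 012; 020; 021; 022; 110; 111; 112; 120; 121; 122}
target 020 ∈ {TSO,PSO}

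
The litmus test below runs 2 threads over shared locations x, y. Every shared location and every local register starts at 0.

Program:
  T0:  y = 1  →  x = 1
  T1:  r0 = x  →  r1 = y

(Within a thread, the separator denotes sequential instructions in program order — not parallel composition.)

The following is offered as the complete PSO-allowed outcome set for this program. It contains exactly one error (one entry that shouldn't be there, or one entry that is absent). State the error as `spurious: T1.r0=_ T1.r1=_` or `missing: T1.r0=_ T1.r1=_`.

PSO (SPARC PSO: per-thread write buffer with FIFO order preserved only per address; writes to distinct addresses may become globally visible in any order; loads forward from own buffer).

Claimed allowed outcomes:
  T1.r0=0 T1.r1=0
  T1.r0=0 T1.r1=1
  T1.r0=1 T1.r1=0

missing: T1.r0=1 T1.r1=1

outcome vector order: (T1.r0,T1.r1)
[PSO] allowed = {(0,0) (0,1) (1,0) (1,1)}
PSO∖claimed = {(1,1)}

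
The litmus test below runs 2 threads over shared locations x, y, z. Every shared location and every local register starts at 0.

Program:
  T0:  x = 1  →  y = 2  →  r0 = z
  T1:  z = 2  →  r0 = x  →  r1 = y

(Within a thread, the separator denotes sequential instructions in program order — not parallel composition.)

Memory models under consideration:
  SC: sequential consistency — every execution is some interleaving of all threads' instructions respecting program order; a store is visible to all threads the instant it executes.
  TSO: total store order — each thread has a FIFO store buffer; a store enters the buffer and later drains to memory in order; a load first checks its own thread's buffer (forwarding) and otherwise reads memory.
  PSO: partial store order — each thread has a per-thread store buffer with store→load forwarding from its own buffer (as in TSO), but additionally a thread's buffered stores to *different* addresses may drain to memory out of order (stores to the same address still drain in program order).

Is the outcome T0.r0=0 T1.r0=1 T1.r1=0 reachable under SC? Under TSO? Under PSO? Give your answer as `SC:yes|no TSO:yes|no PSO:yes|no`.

outcome vector order: (T0.r0,T1.r0,T1.r1)
SC: 5 outcomes — {012 200 202 210 212}
TSO: 8 outcomes — {000 002 010 012 200 202 210 212}
PSO: 8 outcomes — {000 002 010 012 200 202 210 212}
target 010 ∈ {TSO,PSO}

SC:no TSO:yes PSO:yes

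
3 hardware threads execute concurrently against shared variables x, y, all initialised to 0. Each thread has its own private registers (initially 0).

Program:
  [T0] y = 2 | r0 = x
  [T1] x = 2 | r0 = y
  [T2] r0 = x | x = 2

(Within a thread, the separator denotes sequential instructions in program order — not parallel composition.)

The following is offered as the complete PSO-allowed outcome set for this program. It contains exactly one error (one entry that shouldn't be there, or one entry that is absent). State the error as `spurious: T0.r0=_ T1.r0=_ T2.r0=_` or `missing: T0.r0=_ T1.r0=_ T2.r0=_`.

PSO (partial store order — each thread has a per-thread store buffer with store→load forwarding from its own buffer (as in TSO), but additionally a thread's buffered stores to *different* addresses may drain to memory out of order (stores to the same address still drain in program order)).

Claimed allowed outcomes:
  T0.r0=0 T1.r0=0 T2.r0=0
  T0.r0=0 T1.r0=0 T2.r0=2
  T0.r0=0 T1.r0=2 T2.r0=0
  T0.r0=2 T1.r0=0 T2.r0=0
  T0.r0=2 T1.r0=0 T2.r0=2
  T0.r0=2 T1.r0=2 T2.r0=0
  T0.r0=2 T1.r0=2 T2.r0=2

missing: T0.r0=0 T1.r0=2 T2.r0=2

outcome vector order: (T0.r0,T1.r0,T2.r0)
PSO: 8 outcomes — {0/0/0, 0/0/2, 0/2/0, 0/2/2, 2/0/0, 2/0/2, 2/2/0, 2/2/2}
PSO∖claimed = {0/2/2}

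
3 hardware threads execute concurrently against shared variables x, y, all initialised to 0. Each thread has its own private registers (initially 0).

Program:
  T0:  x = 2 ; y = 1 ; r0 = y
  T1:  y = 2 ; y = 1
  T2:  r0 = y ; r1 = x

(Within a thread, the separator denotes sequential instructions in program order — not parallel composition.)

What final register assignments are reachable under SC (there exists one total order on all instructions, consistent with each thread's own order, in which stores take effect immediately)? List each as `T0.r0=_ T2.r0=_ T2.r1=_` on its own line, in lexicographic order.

T0.r0=1 T2.r0=0 T2.r1=0
T0.r0=1 T2.r0=0 T2.r1=2
T0.r0=1 T2.r0=1 T2.r1=0
T0.r0=1 T2.r0=1 T2.r1=2
T0.r0=1 T2.r0=2 T2.r1=0
T0.r0=1 T2.r0=2 T2.r1=2
T0.r0=2 T2.r0=0 T2.r1=0
T0.r0=2 T2.r0=0 T2.r1=2
T0.r0=2 T2.r0=1 T2.r1=2
T0.r0=2 T2.r0=2 T2.r1=2

outcome vector order: (T0.r0,T2.r0,T2.r1)
|SC outcomes| = 10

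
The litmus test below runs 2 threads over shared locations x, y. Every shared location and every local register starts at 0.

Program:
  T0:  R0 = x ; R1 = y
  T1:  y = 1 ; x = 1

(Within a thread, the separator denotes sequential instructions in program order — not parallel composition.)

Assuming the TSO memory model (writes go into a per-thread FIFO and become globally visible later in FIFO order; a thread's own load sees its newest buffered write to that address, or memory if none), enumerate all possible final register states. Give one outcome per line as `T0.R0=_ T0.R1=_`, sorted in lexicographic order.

outcome vector order: (T0.R0,T0.R1)
|TSO outcomes| = 3

T0.R0=0 T0.R1=0
T0.R0=0 T0.R1=1
T0.R0=1 T0.R1=1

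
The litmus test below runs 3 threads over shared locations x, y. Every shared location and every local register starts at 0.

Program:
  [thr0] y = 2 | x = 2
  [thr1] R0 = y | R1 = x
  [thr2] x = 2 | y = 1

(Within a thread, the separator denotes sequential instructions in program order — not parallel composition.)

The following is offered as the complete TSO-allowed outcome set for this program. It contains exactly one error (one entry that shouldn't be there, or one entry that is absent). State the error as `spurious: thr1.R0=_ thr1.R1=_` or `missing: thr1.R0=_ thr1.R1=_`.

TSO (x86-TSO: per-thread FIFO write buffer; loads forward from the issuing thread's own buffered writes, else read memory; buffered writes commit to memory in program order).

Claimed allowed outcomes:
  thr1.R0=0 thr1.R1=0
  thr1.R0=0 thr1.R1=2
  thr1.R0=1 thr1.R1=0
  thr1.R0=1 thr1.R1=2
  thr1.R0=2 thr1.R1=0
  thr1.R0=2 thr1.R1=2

spurious: thr1.R0=1 thr1.R1=0

outcome vector order: (thr1.R0,thr1.R1)
under TSO → 0/0 0/2 1/2 2/0 2/2
claimed∖TSO = {1/0}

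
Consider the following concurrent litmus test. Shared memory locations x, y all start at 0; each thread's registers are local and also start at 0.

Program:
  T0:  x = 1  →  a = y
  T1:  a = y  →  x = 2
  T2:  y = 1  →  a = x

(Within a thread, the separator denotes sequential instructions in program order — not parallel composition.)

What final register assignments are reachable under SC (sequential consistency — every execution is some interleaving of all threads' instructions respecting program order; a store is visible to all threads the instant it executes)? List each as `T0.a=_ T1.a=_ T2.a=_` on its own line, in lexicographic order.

T0.a=0 T1.a=0 T2.a=1
T0.a=0 T1.a=0 T2.a=2
T0.a=0 T1.a=1 T2.a=1
T0.a=0 T1.a=1 T2.a=2
T0.a=1 T1.a=0 T2.a=0
T0.a=1 T1.a=0 T2.a=1
T0.a=1 T1.a=0 T2.a=2
T0.a=1 T1.a=1 T2.a=0
T0.a=1 T1.a=1 T2.a=1
T0.a=1 T1.a=1 T2.a=2

outcome vector order: (T0.a,T1.a,T2.a)
|SC outcomes| = 10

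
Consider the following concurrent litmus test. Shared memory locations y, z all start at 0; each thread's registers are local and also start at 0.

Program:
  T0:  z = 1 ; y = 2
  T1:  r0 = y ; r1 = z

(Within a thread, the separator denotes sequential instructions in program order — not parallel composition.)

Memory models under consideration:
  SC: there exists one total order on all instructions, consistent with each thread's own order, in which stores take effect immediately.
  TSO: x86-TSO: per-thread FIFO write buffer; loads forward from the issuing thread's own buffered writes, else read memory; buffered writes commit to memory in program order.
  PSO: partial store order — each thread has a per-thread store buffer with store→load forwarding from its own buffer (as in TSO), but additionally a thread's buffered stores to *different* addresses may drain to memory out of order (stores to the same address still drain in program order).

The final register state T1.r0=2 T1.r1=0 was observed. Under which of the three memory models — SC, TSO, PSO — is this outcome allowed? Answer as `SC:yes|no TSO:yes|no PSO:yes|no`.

SC:no TSO:no PSO:yes

outcome vector order: (T1.r0,T1.r1)
under SC → 00; 01; 21
under TSO → 00; 01; 21
under PSO → 00; 01; 20; 21
target 20 ∈ {PSO}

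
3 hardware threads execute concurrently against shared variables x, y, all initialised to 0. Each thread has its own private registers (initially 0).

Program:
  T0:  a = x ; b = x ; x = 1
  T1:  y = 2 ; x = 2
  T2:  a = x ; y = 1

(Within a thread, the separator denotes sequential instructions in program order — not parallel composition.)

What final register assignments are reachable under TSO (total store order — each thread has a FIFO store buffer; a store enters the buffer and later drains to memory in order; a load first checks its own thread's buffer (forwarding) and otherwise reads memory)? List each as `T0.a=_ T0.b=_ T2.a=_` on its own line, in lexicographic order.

outcome vector order: (T0.a,T0.b,T2.a)
|TSO outcomes| = 9

T0.a=0 T0.b=0 T2.a=0
T0.a=0 T0.b=0 T2.a=1
T0.a=0 T0.b=0 T2.a=2
T0.a=0 T0.b=2 T2.a=0
T0.a=0 T0.b=2 T2.a=1
T0.a=0 T0.b=2 T2.a=2
T0.a=2 T0.b=2 T2.a=0
T0.a=2 T0.b=2 T2.a=1
T0.a=2 T0.b=2 T2.a=2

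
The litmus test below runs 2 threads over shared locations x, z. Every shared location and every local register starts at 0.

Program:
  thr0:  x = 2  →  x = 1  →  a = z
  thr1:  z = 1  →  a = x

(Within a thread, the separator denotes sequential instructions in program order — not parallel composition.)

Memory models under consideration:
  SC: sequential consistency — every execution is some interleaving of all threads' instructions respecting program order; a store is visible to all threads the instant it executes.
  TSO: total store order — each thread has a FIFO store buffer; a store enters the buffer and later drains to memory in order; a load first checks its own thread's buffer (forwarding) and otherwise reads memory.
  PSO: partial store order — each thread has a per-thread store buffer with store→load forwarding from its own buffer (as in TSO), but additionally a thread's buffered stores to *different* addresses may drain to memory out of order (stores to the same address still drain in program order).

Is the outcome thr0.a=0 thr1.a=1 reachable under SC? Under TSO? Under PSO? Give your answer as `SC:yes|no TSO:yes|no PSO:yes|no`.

SC:yes TSO:yes PSO:yes

outcome vector order: (thr0.a,thr1.a)
[SC] allowed = {<0 1>; <1 0>; <1 1>; <1 2>}
[TSO] allowed = {<0 0>; <0 1>; <0 2>; <1 0>; <1 1>; <1 2>}
[PSO] allowed = {<0 0>; <0 1>; <0 2>; <1 0>; <1 1>; <1 2>}
target <0 1> ∈ {SC,TSO,PSO}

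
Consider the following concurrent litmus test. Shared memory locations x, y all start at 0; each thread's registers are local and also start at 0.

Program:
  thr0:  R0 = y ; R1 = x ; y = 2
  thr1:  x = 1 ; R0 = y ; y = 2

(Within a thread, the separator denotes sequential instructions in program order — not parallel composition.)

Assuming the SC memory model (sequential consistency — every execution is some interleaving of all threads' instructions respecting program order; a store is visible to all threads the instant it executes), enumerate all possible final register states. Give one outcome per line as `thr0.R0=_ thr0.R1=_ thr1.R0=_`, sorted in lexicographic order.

thr0.R0=0 thr0.R1=0 thr1.R0=0
thr0.R0=0 thr0.R1=0 thr1.R0=2
thr0.R0=0 thr0.R1=1 thr1.R0=0
thr0.R0=0 thr0.R1=1 thr1.R0=2
thr0.R0=2 thr0.R1=1 thr1.R0=0

outcome vector order: (thr0.R0,thr0.R1,thr1.R0)
|SC outcomes| = 5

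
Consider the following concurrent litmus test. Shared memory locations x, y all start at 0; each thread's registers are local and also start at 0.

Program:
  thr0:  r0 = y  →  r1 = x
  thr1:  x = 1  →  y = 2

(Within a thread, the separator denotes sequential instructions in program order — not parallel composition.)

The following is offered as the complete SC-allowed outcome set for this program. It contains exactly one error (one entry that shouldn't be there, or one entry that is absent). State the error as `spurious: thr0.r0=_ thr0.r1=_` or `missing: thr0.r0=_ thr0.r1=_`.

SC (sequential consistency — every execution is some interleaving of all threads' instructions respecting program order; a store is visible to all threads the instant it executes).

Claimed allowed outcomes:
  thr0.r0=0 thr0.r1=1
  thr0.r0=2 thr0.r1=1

outcome vector order: (thr0.r0,thr0.r1)
SC: 3 outcomes — {00; 01; 21}
SC∖claimed = {00}

missing: thr0.r0=0 thr0.r1=0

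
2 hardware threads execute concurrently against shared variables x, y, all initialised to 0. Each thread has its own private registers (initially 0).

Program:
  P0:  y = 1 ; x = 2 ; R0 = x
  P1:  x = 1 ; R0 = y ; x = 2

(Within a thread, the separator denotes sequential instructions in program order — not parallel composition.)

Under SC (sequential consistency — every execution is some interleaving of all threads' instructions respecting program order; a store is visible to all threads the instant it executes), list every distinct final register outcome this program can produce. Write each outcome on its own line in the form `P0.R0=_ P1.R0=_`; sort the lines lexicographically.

outcome vector order: (P0.R0,P1.R0)
|SC outcomes| = 3

P0.R0=1 P1.R0=1
P0.R0=2 P1.R0=0
P0.R0=2 P1.R0=1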